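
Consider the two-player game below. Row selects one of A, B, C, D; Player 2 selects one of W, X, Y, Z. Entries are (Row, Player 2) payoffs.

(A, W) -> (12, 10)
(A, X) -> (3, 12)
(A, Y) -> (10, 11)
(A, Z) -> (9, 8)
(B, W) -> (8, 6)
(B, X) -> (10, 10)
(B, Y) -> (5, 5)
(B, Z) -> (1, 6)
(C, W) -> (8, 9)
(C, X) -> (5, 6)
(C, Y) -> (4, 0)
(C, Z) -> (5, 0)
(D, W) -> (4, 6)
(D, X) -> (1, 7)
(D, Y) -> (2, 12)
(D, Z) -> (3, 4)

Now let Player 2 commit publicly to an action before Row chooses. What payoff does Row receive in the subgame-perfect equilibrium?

Work backward from Row's decision.
- W: Row compares 12, 8, 8, 4 and picks A; Player 2 would get 10.
- X: Row compares 3, 10, 5, 1 and picks B; Player 2 would get 10.
- Y: Row compares 10, 5, 4, 2 and picks A; Player 2 would get 11.
- Z: Row compares 9, 1, 5, 3 and picks A; Player 2 would get 8.
Player 2's induced payoffs are 10, 10, 11, 8, so Player 2 commits to Y. Subgame-perfect outcome: (A, Y) with payoffs (10, 11).

10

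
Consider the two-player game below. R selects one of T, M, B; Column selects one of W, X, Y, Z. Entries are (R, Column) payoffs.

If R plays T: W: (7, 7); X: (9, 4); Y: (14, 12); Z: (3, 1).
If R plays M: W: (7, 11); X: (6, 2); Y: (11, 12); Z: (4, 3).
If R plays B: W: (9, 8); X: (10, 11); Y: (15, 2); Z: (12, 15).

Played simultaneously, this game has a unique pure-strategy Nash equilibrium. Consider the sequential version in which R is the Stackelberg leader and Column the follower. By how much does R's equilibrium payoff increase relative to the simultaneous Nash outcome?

Backward induction with R moving first.
- T: Column compares 7, 4, 12, 1 and picks Y; R would get 14.
- M: Column compares 11, 2, 12, 3 and picks Y; R would get 11.
- B: Column compares 8, 11, 2, 15 and picks Z; R would get 12.
R's induced payoffs are 14, 11, 12, so R commits to T. Subgame-perfect outcome: (T, Y) with payoffs (14, 12).
Under simultaneous play:
R's best replies: W→B; X→B; Y→B; Z→B.
Column's best replies: T→Y; M→Y; B→Z.
The unique mutual best reply is (B, Z), giving (12, 15).
R's commitment gain: 14 − 12 = 2.

2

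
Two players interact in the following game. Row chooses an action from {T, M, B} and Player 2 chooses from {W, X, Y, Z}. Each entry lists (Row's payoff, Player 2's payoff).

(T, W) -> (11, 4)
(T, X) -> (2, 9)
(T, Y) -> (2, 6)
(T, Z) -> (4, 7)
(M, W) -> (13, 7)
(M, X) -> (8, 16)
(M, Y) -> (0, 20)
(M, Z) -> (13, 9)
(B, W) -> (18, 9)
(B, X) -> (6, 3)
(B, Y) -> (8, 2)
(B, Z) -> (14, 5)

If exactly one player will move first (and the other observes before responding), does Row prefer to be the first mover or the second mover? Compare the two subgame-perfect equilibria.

If Row leads: Player 2's best replies are T→X, M→Y, B→W; Row's induced payoffs 2, 0, 18; outcome (B, W), payoffs (18, 9).
If Player 2 leads: Row's best replies are W→B, X→M, Y→B, Z→B; Player 2's induced payoffs 9, 16, 2, 5; outcome (M, X), payoffs (8, 16).
Row gets 18 moving first and 8 moving second, so Row prefers to move first.

first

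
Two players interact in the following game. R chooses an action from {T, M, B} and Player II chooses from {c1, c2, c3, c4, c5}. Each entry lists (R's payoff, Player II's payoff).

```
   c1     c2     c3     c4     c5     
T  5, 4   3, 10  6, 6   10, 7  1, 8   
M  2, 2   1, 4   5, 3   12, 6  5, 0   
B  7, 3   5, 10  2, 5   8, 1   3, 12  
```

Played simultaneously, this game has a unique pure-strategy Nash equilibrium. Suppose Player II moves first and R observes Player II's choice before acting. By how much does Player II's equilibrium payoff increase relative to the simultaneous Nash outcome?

Work backward from R's decision.
- c1: BR = B, leader payoff 3.
- c2: BR = B, leader payoff 10.
- c3: BR = T, leader payoff 6.
- c4: BR = M, leader payoff 6.
- c5: BR = M, leader payoff 0.
Among 3, 10, 6, 6, 0, the best is 10 at c2. Subgame-perfect outcome: (B, c2) with payoffs (5, 10).
Now find the simultaneous Nash equilibrium.
R's best replies: c1→B; c2→B; c3→T; c4→M; c5→M.
Player II's best replies: T→c2; M→c4; B→c5.
The unique mutual best reply is (M, c4), giving (12, 6).
Player II's commitment gain: 10 − 6 = 4.

4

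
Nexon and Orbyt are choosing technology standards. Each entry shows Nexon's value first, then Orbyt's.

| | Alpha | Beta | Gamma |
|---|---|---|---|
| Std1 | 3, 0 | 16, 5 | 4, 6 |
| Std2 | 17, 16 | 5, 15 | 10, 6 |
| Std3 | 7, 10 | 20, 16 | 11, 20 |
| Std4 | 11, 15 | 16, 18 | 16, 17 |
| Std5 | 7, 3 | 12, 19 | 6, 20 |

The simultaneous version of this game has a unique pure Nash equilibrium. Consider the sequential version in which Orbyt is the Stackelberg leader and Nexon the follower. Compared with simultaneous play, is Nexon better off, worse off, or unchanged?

Solve by backward induction (Orbyt leads).
- Alpha: Nexon compares 3, 17, 7, 11, 7 and picks Std2; Orbyt would get 16.
- Beta: Nexon compares 16, 5, 20, 16, 12 and picks Std3; Orbyt would get 16.
- Gamma: Nexon compares 4, 10, 11, 16, 6 and picks Std4; Orbyt would get 17.
Maximizing over 16, 16, 17, Orbyt chooses Gamma. Subgame-perfect outcome: (Std4, Gamma) with payoffs (16, 17).
Now find the simultaneous Nash equilibrium.
Nexon's best replies: Alpha→Std2; Beta→Std3; Gamma→Std4.
Orbyt's best replies: Std1→Gamma; Std2→Alpha; Std3→Gamma; Std4→Beta; Std5→Gamma.
The unique mutual best reply is (Std2, Alpha), giving (17, 16).
Nexon earns 16 sequentially versus 17 at the Nash outcome: worse off.

worse off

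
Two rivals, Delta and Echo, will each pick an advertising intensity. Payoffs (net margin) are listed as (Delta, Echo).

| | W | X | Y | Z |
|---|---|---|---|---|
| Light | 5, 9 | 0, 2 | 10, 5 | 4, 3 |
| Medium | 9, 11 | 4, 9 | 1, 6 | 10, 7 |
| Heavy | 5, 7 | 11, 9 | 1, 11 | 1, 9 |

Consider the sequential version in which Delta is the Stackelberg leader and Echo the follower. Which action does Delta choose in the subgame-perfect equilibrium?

Medium

Backward induction with Delta moving first.
- Light → Echo plays W (best of 9, 2, 5, 3); Delta gets 5.
- Medium → Echo plays W (best of 11, 9, 6, 7); Delta gets 9.
- Heavy → Echo plays Y (best of 7, 9, 11, 9); Delta gets 1.
Among 5, 9, 1, the best is 9 at Medium. Subgame-perfect outcome: (Medium, W) with payoffs (9, 11).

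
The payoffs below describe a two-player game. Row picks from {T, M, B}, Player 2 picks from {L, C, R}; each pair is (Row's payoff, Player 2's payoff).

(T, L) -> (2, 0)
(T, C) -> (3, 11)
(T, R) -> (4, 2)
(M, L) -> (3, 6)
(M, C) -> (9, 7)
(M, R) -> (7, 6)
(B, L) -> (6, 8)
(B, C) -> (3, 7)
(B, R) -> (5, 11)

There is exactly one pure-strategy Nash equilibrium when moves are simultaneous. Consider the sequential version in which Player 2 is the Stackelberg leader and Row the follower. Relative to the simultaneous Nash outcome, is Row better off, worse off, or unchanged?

worse off

Solve by backward induction (Player 2 leads).
- L: Row compares 2, 3, 6 and picks B; Player 2 would get 8.
- C: Row compares 3, 9, 3 and picks M; Player 2 would get 7.
- R: Row compares 4, 7, 5 and picks M; Player 2 would get 6.
Maximizing over 8, 7, 6, Player 2 chooses L. Subgame-perfect outcome: (B, L) with payoffs (6, 8).
For the simultaneous game, intersect best replies.
Row's best replies: L→B; C→M; R→M.
Player 2's best replies: T→C; M→C; B→R.
The unique mutual best reply is (M, C), giving (9, 7).
Row earns 6 sequentially versus 9 at the Nash outcome: worse off.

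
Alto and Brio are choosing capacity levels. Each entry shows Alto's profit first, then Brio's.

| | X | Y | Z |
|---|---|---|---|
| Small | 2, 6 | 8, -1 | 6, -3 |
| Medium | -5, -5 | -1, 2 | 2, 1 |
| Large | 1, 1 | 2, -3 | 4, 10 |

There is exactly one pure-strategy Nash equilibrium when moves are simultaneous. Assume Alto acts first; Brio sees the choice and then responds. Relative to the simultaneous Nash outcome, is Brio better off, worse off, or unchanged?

Work backward from Brio's decision.
- Small: Brio compares 6, -1, -3 and picks X; Alto would get 2.
- Medium: Brio compares -5, 2, 1 and picks Y; Alto would get -1.
- Large: Brio compares 1, -3, 10 and picks Z; Alto would get 4.
Alto's induced payoffs are 2, -1, 4, so Alto commits to Large. Subgame-perfect outcome: (Large, Z) with payoffs (4, 10).
Now find the simultaneous Nash equilibrium.
Alto's best replies: X→Small; Y→Small; Z→Small.
Brio's best replies: Small→X; Medium→Y; Large→Z.
Only (Small, X) has each player best-responding; Nash payoffs (2, 6).
Brio earns 10 sequentially versus 6 at the Nash outcome: better off.

better off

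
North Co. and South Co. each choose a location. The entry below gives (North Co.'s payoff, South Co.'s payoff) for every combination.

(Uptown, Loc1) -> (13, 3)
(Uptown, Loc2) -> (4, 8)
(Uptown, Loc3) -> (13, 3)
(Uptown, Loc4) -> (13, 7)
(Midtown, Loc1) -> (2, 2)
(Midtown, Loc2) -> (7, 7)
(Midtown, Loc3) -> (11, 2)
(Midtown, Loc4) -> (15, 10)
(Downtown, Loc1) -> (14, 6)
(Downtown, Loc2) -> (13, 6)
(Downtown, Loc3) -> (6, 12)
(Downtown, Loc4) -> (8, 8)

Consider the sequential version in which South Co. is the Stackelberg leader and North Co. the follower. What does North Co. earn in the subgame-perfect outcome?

15

North Co. best-responds to each possible South Co. move:
- Loc1: North Co. compares 13, 2, 14 and picks Downtown; South Co. would get 6.
- Loc2: North Co. compares 4, 7, 13 and picks Downtown; South Co. would get 6.
- Loc3: North Co. compares 13, 11, 6 and picks Uptown; South Co. would get 3.
- Loc4: North Co. compares 13, 15, 8 and picks Midtown; South Co. would get 10.
South Co.'s induced payoffs are 6, 6, 3, 10, so South Co. commits to Loc4. Subgame-perfect outcome: (Midtown, Loc4) with payoffs (15, 10).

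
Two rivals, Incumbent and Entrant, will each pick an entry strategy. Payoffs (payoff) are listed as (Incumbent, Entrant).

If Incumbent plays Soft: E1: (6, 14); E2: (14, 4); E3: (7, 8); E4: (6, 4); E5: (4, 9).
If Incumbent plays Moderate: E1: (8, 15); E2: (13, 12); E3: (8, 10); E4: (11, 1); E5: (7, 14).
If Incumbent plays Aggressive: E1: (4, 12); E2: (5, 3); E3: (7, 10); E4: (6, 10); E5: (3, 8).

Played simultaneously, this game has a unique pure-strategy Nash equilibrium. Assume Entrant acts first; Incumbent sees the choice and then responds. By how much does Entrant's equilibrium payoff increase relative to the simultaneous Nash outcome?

Backward induction with Entrant moving first.
- E1 → Incumbent plays Moderate (best of 6, 8, 4); Entrant gets 15.
- E2 → Incumbent plays Soft (best of 14, 13, 5); Entrant gets 4.
- E3 → Incumbent plays Moderate (best of 7, 8, 7); Entrant gets 10.
- E4 → Incumbent plays Moderate (best of 6, 11, 6); Entrant gets 1.
- E5 → Incumbent plays Moderate (best of 4, 7, 3); Entrant gets 14.
Among 15, 4, 10, 1, 14, the best is 15 at E1. Subgame-perfect outcome: (Moderate, E1) with payoffs (8, 15).
Under simultaneous play:
Incumbent's best replies: E1→Moderate; E2→Soft; E3→Moderate; E4→Moderate; E5→Moderate.
Entrant's best replies: Soft→E1; Moderate→E1; Aggressive→E1.
Only (Moderate, E1) has each player best-responding; Nash payoffs (8, 15).
Entrant's commitment gain: 15 − 15 = 0.

0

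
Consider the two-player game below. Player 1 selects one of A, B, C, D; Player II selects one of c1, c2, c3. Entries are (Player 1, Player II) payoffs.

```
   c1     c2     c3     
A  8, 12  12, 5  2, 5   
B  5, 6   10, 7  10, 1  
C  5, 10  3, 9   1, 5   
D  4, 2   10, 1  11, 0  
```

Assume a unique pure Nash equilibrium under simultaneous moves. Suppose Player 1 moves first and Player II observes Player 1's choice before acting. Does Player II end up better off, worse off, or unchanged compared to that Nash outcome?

worse off

Backward induction with Player 1 moving first.
- A: BR = c1, leader payoff 8.
- B: BR = c2, leader payoff 10.
- C: BR = c1, leader payoff 5.
- D: BR = c1, leader payoff 4.
Maximizing over 8, 10, 5, 4, Player 1 chooses B. Subgame-perfect outcome: (B, c2) with payoffs (10, 7).
Under simultaneous play:
Player 1's best replies: c1→A; c2→A; c3→D.
Player II's best replies: A→c1; B→c2; C→c1; D→c1.
The unique mutual best reply is (A, c1), giving (8, 12).
Player II earns 7 sequentially versus 12 at the Nash outcome: worse off.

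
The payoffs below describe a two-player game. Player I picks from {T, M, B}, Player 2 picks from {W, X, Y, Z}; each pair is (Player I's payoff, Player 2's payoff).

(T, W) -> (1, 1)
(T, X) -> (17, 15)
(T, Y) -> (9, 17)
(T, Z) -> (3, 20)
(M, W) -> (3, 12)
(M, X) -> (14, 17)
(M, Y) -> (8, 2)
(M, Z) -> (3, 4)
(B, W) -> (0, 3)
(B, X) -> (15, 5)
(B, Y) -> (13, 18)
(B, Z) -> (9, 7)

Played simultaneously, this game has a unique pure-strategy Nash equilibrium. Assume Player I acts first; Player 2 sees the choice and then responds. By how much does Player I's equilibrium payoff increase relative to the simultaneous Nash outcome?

Work backward from Player 2's decision.
- T → Player 2 plays Z (best of 1, 15, 17, 20); Player I gets 3.
- M → Player 2 plays X (best of 12, 17, 2, 4); Player I gets 14.
- B → Player 2 plays Y (best of 3, 5, 18, 7); Player I gets 13.
Player I's induced payoffs are 3, 14, 13, so Player I commits to M. Subgame-perfect outcome: (M, X) with payoffs (14, 17).
Now find the simultaneous Nash equilibrium.
Player I's best replies: W→M; X→T; Y→B; Z→B.
Player 2's best replies: T→Z; M→X; B→Y.
The unique mutual best reply is (B, Y), giving (13, 18).
Player I's commitment gain: 14 − 13 = 1.

1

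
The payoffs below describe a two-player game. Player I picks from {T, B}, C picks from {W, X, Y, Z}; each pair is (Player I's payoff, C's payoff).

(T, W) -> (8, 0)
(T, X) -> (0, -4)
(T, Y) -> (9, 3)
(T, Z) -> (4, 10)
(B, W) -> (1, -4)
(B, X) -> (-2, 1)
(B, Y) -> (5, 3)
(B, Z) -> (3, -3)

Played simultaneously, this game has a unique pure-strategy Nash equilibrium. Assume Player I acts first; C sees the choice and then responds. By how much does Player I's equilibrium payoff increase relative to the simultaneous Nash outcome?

Backward induction with Player I moving first.
- T → C plays Z (best of 0, -4, 3, 10); Player I gets 4.
- B → C plays Y (best of -4, 1, 3, -3); Player I gets 5.
Player I's induced payoffs are 4, 5, so Player I commits to B. Subgame-perfect outcome: (B, Y) with payoffs (5, 3).
Now find the simultaneous Nash equilibrium.
Player I's best replies: W→T; X→T; Y→T; Z→T.
C's best replies: T→Z; B→Y.
Only (T, Z) has each player best-responding; Nash payoffs (4, 10).
Player I's commitment gain: 5 − 4 = 1.

1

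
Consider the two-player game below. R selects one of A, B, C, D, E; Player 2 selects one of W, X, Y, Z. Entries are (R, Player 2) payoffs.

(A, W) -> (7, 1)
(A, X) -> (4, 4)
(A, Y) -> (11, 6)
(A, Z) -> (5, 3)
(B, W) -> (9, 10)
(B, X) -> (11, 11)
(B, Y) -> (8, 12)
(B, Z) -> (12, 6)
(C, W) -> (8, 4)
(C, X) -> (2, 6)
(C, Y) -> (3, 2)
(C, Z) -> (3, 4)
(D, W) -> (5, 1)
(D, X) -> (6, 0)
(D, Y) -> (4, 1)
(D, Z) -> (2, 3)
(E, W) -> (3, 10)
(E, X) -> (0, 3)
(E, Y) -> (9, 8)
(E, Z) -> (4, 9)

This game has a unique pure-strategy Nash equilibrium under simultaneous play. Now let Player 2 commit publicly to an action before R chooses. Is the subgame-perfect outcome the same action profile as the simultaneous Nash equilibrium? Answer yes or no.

no

Work backward from R's decision.
- W → R plays B (best of 7, 9, 8, 5, 3); Player 2 gets 10.
- X → R plays B (best of 4, 11, 2, 6, 0); Player 2 gets 11.
- Y → R plays A (best of 11, 8, 3, 4, 9); Player 2 gets 6.
- Z → R plays B (best of 5, 12, 3, 2, 4); Player 2 gets 6.
Among 10, 11, 6, 6, the best is 11 at X. Subgame-perfect outcome: (B, X) with payoffs (11, 11).
Under simultaneous play:
R's best replies: W→B; X→B; Y→A; Z→B.
Player 2's best replies: A→Y; B→Y; C→X; D→Z; E→W.
Only (A, Y) has each player best-responding; Nash payoffs (11, 6).
Sequential outcome (B, X) differs from the Nash profile (A, Y).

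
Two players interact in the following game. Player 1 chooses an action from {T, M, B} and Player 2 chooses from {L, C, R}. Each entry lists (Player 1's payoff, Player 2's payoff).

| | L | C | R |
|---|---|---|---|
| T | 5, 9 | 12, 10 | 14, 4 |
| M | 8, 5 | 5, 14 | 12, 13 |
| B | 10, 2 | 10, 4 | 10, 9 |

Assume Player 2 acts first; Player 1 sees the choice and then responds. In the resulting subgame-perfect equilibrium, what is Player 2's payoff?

Backward induction with Player 2 moving first.
- L: Player 1 compares 5, 8, 10 and picks B; Player 2 would get 2.
- C: Player 1 compares 12, 5, 10 and picks T; Player 2 would get 10.
- R: Player 1 compares 14, 12, 10 and picks T; Player 2 would get 4.
Player 2's induced payoffs are 2, 10, 4, so Player 2 commits to C. Subgame-perfect outcome: (T, C) with payoffs (12, 10).

10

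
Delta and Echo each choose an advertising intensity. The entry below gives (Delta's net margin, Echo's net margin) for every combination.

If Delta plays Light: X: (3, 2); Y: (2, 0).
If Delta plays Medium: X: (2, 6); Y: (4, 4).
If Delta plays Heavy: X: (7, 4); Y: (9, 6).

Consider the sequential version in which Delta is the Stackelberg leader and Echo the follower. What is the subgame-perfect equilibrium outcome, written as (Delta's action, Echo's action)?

Work backward from Echo's decision.
- Light: Echo compares 2, 0 and picks X; Delta would get 3.
- Medium: Echo compares 6, 4 and picks X; Delta would get 2.
- Heavy: Echo compares 4, 6 and picks Y; Delta would get 9.
Delta's induced payoffs are 3, 2, 9, so Delta commits to Heavy. Subgame-perfect outcome: (Heavy, Y) with payoffs (9, 6).

(Heavy, Y)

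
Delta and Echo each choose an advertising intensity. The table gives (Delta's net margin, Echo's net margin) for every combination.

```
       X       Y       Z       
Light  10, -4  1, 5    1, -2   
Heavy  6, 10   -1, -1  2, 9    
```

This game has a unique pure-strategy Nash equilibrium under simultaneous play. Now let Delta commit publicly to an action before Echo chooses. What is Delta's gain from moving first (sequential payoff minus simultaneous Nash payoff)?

5

Work backward from Echo's decision.
- Light → Echo plays Y (best of -4, 5, -2); Delta gets 1.
- Heavy → Echo plays X (best of 10, -1, 9); Delta gets 6.
Delta's induced payoffs are 1, 6, so Delta commits to Heavy. Subgame-perfect outcome: (Heavy, X) with payoffs (6, 10).
Now find the simultaneous Nash equilibrium.
Delta's best replies: X→Light; Y→Light; Z→Heavy.
Echo's best replies: Light→Y; Heavy→X.
Only (Light, Y) has each player best-responding; Nash payoffs (1, 5).
Delta's commitment gain: 6 − 1 = 5.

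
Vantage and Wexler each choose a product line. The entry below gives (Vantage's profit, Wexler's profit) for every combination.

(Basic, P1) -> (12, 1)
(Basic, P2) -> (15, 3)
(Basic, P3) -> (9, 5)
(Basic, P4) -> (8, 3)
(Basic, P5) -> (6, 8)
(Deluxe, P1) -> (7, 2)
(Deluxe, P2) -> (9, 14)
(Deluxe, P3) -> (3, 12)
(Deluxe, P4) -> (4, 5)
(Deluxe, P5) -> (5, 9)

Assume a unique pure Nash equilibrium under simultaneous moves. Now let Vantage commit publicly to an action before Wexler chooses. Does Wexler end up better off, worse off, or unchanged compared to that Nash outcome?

better off

Backward induction with Vantage moving first.
- Basic → Wexler plays P5 (best of 1, 3, 5, 3, 8); Vantage gets 6.
- Deluxe → Wexler plays P2 (best of 2, 14, 12, 5, 9); Vantage gets 9.
Maximizing over 6, 9, Vantage chooses Deluxe. Subgame-perfect outcome: (Deluxe, P2) with payoffs (9, 14).
Now find the simultaneous Nash equilibrium.
Vantage's best replies: P1→Basic; P2→Basic; P3→Basic; P4→Basic; P5→Basic.
Wexler's best replies: Basic→P5; Deluxe→P2.
The unique mutual best reply is (Basic, P5), giving (6, 8).
Wexler earns 14 sequentially versus 8 at the Nash outcome: better off.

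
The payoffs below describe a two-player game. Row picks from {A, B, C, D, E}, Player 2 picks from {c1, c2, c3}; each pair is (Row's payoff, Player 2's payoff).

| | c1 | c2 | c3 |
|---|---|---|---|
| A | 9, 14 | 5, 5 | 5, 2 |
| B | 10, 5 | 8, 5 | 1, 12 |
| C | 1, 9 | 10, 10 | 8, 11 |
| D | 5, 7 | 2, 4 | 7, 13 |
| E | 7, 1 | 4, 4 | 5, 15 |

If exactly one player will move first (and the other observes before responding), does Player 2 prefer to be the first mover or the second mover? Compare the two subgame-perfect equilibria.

second

If Row leads: Player 2's best replies are A→c1, B→c3, C→c3, D→c3, E→c3; Row's induced payoffs 9, 1, 8, 7, 5; outcome (A, c1), payoffs (9, 14).
If Player 2 leads: Row's best replies are c1→B, c2→C, c3→C; Player 2's induced payoffs 5, 10, 11; outcome (C, c3), payoffs (8, 11).
Player 2 gets 11 moving first and 14 moving second, so Player 2 prefers to move second.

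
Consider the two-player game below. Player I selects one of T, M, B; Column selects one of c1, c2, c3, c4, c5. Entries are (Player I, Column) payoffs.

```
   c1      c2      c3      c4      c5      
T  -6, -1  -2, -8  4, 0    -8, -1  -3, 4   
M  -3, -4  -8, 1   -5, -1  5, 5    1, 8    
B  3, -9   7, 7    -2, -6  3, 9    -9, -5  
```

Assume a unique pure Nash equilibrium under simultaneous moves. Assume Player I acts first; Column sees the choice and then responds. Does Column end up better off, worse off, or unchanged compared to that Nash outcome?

better off

Solve by backward induction (Player I leads).
- T → Column plays c5 (best of -1, -8, 0, -1, 4); Player I gets -3.
- M → Column plays c5 (best of -4, 1, -1, 5, 8); Player I gets 1.
- B → Column plays c4 (best of -9, 7, -6, 9, -5); Player I gets 3.
Maximizing over -3, 1, 3, Player I chooses B. Subgame-perfect outcome: (B, c4) with payoffs (3, 9).
Now find the simultaneous Nash equilibrium.
Player I's best replies: c1→B; c2→B; c3→T; c4→M; c5→M.
Column's best replies: T→c5; M→c5; B→c4.
The unique mutual best reply is (M, c5), giving (1, 8).
Column earns 9 sequentially versus 8 at the Nash outcome: better off.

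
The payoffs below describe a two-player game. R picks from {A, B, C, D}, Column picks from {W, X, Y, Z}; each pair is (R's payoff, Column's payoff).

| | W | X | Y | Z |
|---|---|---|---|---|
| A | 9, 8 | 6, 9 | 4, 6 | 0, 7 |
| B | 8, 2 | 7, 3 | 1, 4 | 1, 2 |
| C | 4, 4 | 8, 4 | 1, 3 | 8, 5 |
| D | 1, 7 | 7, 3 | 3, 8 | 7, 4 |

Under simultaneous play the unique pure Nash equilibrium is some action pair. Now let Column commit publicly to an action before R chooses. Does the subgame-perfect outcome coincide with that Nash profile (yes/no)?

no

R best-responds to each possible Column move:
- W: BR = A, leader payoff 8.
- X: BR = C, leader payoff 4.
- Y: BR = A, leader payoff 6.
- Z: BR = C, leader payoff 5.
Maximizing over 8, 4, 6, 5, Column chooses W. Subgame-perfect outcome: (A, W) with payoffs (9, 8).
Now find the simultaneous Nash equilibrium.
R's best replies: W→A; X→C; Y→A; Z→C.
Column's best replies: A→X; B→Y; C→Z; D→Y.
The unique mutual best reply is (C, Z), giving (8, 5).
Sequential outcome (A, W) differs from the Nash profile (C, Z).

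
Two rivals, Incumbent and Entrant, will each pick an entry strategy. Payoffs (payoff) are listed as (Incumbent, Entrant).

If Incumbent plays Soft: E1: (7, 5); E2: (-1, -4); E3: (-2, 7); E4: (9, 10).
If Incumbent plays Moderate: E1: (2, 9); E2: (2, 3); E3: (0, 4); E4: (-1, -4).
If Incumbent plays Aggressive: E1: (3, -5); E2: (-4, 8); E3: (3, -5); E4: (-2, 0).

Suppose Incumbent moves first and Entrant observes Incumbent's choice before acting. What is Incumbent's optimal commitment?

Soft

Entrant best-responds to each possible Incumbent move:
- Soft: Entrant compares 5, -4, 7, 10 and picks E4; Incumbent would get 9.
- Moderate: Entrant compares 9, 3, 4, -4 and picks E1; Incumbent would get 2.
- Aggressive: Entrant compares -5, 8, -5, 0 and picks E2; Incumbent would get -4.
Among 9, 2, -4, the best is 9 at Soft. Subgame-perfect outcome: (Soft, E4) with payoffs (9, 10).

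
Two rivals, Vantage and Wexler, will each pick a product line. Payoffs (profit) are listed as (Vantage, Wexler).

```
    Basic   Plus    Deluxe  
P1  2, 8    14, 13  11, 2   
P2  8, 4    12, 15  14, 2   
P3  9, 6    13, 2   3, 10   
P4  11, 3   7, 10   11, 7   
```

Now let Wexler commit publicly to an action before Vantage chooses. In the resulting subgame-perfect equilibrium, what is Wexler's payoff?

Vantage best-responds to each possible Wexler move:
- Basic → Vantage plays P4 (best of 2, 8, 9, 11); Wexler gets 3.
- Plus → Vantage plays P1 (best of 14, 12, 13, 7); Wexler gets 13.
- Deluxe → Vantage plays P2 (best of 11, 14, 3, 11); Wexler gets 2.
Maximizing over 3, 13, 2, Wexler chooses Plus. Subgame-perfect outcome: (P1, Plus) with payoffs (14, 13).

13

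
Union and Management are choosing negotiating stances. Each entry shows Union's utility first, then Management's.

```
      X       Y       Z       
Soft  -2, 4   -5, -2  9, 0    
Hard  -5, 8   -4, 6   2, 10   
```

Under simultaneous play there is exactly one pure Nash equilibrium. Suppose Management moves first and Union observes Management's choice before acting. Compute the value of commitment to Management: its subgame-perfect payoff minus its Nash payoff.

Work backward from Union's decision.
- X: BR = Soft, leader payoff 4.
- Y: BR = Hard, leader payoff 6.
- Z: BR = Soft, leader payoff 0.
Maximizing over 4, 6, 0, Management chooses Y. Subgame-perfect outcome: (Hard, Y) with payoffs (-4, 6).
For the simultaneous game, intersect best replies.
Union's best replies: X→Soft; Y→Hard; Z→Soft.
Management's best replies: Soft→X; Hard→Z.
The unique mutual best reply is (Soft, X), giving (-2, 4).
Management's commitment gain: 6 − 4 = 2.

2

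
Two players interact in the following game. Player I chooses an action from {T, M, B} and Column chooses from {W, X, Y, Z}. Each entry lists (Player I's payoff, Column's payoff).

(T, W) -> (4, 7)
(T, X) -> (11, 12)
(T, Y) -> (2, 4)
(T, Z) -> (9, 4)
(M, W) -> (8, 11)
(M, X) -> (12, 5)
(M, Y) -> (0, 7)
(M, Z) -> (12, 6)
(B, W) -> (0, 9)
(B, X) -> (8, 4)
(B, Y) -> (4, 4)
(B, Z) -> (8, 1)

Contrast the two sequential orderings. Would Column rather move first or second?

second

If Player I leads: Column's best replies are T→X, M→W, B→W; Player I's induced payoffs 11, 8, 0; outcome (T, X), payoffs (11, 12).
If Column leads: Player I's best replies are W→M, X→M, Y→B, Z→M; Column's induced payoffs 11, 5, 4, 6; outcome (M, W), payoffs (8, 11).
Column gets 11 moving first and 12 moving second, so Column prefers to move second.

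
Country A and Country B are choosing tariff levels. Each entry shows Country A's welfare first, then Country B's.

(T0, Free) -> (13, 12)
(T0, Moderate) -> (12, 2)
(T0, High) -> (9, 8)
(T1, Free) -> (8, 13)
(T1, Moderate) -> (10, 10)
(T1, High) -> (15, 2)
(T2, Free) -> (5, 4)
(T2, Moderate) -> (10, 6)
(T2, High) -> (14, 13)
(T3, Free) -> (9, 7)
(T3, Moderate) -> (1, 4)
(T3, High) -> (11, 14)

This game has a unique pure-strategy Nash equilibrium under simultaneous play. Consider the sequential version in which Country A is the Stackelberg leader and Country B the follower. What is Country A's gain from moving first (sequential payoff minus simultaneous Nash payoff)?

1

Solve by backward induction (Country A leads).
- T0: BR = Free, leader payoff 13.
- T1: BR = Free, leader payoff 8.
- T2: BR = High, leader payoff 14.
- T3: BR = High, leader payoff 11.
Maximizing over 13, 8, 14, 11, Country A chooses T2. Subgame-perfect outcome: (T2, High) with payoffs (14, 13).
Now find the simultaneous Nash equilibrium.
Country A's best replies: Free→T0; Moderate→T0; High→T1.
Country B's best replies: T0→Free; T1→Free; T2→High; T3→High.
Only (T0, Free) has each player best-responding; Nash payoffs (13, 12).
Country A's commitment gain: 14 − 13 = 1.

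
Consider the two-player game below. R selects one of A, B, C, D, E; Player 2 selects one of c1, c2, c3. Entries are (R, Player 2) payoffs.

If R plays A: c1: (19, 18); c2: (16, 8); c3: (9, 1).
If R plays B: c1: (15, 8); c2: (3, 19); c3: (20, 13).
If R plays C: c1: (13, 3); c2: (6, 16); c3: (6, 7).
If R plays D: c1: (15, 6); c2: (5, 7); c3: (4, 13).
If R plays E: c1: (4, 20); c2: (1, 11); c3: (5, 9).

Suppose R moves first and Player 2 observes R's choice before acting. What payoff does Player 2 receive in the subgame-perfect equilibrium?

18

Work backward from Player 2's decision.
- A → Player 2 plays c1 (best of 18, 8, 1); R gets 19.
- B → Player 2 plays c2 (best of 8, 19, 13); R gets 3.
- C → Player 2 plays c2 (best of 3, 16, 7); R gets 6.
- D → Player 2 plays c3 (best of 6, 7, 13); R gets 4.
- E → Player 2 plays c1 (best of 20, 11, 9); R gets 4.
R's induced payoffs are 19, 3, 6, 4, 4, so R commits to A. Subgame-perfect outcome: (A, c1) with payoffs (19, 18).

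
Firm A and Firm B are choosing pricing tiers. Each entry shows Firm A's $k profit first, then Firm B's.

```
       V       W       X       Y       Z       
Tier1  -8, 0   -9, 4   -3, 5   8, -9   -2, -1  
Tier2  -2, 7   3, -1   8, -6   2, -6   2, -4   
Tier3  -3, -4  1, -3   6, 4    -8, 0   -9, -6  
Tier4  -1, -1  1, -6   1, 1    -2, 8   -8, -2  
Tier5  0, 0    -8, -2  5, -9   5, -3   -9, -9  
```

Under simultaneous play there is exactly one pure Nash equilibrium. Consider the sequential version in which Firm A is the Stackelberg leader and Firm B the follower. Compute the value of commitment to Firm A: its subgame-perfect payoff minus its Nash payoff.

6

Work backward from Firm B's decision.
- Tier1: Firm B compares 0, 4, 5, -9, -1 and picks X; Firm A would get -3.
- Tier2: Firm B compares 7, -1, -6, -6, -4 and picks V; Firm A would get -2.
- Tier3: Firm B compares -4, -3, 4, 0, -6 and picks X; Firm A would get 6.
- Tier4: Firm B compares -1, -6, 1, 8, -2 and picks Y; Firm A would get -2.
- Tier5: Firm B compares 0, -2, -9, -3, -9 and picks V; Firm A would get 0.
Maximizing over -3, -2, 6, -2, 0, Firm A chooses Tier3. Subgame-perfect outcome: (Tier3, X) with payoffs (6, 4).
Under simultaneous play:
Firm A's best replies: V→Tier5; W→Tier2; X→Tier2; Y→Tier1; Z→Tier2.
Firm B's best replies: Tier1→X; Tier2→V; Tier3→X; Tier4→Y; Tier5→V.
The unique mutual best reply is (Tier5, V), giving (0, 0).
Firm A's commitment gain: 6 − 0 = 6.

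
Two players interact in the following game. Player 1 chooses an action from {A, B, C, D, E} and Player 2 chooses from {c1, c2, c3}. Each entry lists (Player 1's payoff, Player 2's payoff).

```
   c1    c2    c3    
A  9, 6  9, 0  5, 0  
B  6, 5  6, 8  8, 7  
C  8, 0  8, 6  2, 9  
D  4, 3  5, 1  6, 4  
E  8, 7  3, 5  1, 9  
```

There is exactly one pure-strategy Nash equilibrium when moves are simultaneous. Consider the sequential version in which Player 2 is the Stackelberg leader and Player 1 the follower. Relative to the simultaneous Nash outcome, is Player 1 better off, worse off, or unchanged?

worse off

Solve by backward induction (Player 2 leads).
- c1: Player 1 compares 9, 6, 8, 4, 8 and picks A; Player 2 would get 6.
- c2: Player 1 compares 9, 6, 8, 5, 3 and picks A; Player 2 would get 0.
- c3: Player 1 compares 5, 8, 2, 6, 1 and picks B; Player 2 would get 7.
Player 2's induced payoffs are 6, 0, 7, so Player 2 commits to c3. Subgame-perfect outcome: (B, c3) with payoffs (8, 7).
Under simultaneous play:
Player 1's best replies: c1→A; c2→A; c3→B.
Player 2's best replies: A→c1; B→c2; C→c3; D→c3; E→c3.
Only (A, c1) has each player best-responding; Nash payoffs (9, 6).
Player 1 earns 8 sequentially versus 9 at the Nash outcome: worse off.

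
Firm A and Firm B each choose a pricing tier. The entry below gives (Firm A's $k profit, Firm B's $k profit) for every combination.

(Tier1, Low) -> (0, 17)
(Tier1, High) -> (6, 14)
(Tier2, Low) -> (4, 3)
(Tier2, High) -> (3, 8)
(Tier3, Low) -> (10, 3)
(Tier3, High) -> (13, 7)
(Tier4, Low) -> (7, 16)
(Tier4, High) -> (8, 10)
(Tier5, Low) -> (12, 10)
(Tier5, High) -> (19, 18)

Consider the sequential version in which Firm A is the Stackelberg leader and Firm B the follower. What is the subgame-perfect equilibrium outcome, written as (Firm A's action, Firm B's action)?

(Tier5, High)

Work backward from Firm B's decision.
- Tier1: BR = Low, leader payoff 0.
- Tier2: BR = High, leader payoff 3.
- Tier3: BR = High, leader payoff 13.
- Tier4: BR = Low, leader payoff 7.
- Tier5: BR = High, leader payoff 19.
Maximizing over 0, 3, 13, 7, 19, Firm A chooses Tier5. Subgame-perfect outcome: (Tier5, High) with payoffs (19, 18).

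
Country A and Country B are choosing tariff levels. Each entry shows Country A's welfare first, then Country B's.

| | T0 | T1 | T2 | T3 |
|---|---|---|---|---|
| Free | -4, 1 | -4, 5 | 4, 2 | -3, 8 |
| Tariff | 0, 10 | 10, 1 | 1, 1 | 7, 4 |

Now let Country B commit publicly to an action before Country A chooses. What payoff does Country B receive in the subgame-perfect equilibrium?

Solve by backward induction (Country B leads).
- T0: BR = Tariff, leader payoff 10.
- T1: BR = Tariff, leader payoff 1.
- T2: BR = Free, leader payoff 2.
- T3: BR = Tariff, leader payoff 4.
Country B's induced payoffs are 10, 1, 2, 4, so Country B commits to T0. Subgame-perfect outcome: (Tariff, T0) with payoffs (0, 10).

10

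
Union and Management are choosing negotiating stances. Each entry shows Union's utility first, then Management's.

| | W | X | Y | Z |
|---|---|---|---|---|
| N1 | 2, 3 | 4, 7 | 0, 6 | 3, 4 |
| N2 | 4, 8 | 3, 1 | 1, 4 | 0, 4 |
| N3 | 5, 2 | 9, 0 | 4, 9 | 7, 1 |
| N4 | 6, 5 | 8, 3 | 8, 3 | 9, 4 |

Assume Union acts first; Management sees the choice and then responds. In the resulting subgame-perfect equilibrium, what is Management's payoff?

5

Work backward from Management's decision.
- N1: Management compares 3, 7, 6, 4 and picks X; Union would get 4.
- N2: Management compares 8, 1, 4, 4 and picks W; Union would get 4.
- N3: Management compares 2, 0, 9, 1 and picks Y; Union would get 4.
- N4: Management compares 5, 3, 3, 4 and picks W; Union would get 6.
Maximizing over 4, 4, 4, 6, Union chooses N4. Subgame-perfect outcome: (N4, W) with payoffs (6, 5).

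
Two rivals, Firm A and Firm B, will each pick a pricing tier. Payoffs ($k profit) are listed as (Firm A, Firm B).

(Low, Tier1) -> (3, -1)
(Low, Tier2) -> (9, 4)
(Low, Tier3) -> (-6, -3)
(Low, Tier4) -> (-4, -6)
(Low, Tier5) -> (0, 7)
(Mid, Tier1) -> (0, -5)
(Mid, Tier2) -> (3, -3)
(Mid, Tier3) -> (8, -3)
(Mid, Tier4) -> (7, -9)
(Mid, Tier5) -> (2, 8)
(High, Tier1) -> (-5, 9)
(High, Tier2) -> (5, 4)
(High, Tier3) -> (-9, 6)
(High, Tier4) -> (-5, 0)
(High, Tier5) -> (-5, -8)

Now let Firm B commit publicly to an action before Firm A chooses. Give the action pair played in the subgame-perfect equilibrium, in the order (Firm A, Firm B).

Work backward from Firm A's decision.
- Tier1 → Firm A plays Low (best of 3, 0, -5); Firm B gets -1.
- Tier2 → Firm A plays Low (best of 9, 3, 5); Firm B gets 4.
- Tier3 → Firm A plays Mid (best of -6, 8, -9); Firm B gets -3.
- Tier4 → Firm A plays Mid (best of -4, 7, -5); Firm B gets -9.
- Tier5 → Firm A plays Mid (best of 0, 2, -5); Firm B gets 8.
Firm B's induced payoffs are -1, 4, -3, -9, 8, so Firm B commits to Tier5. Subgame-perfect outcome: (Mid, Tier5) with payoffs (2, 8).

(Mid, Tier5)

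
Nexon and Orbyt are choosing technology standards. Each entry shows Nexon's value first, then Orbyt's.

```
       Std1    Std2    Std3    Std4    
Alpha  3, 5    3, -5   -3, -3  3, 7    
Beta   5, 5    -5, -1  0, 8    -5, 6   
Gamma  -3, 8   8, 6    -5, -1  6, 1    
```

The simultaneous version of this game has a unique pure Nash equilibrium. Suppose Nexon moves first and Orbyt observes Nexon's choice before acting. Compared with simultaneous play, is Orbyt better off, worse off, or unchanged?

Work backward from Orbyt's decision.
- Alpha: BR = Std4, leader payoff 3.
- Beta: BR = Std3, leader payoff 0.
- Gamma: BR = Std1, leader payoff -3.
Nexon's induced payoffs are 3, 0, -3, so Nexon commits to Alpha. Subgame-perfect outcome: (Alpha, Std4) with payoffs (3, 7).
Now find the simultaneous Nash equilibrium.
Nexon's best replies: Std1→Beta; Std2→Gamma; Std3→Beta; Std4→Gamma.
Orbyt's best replies: Alpha→Std4; Beta→Std3; Gamma→Std1.
Only (Beta, Std3) has each player best-responding; Nash payoffs (0, 8).
Orbyt earns 7 sequentially versus 8 at the Nash outcome: worse off.

worse off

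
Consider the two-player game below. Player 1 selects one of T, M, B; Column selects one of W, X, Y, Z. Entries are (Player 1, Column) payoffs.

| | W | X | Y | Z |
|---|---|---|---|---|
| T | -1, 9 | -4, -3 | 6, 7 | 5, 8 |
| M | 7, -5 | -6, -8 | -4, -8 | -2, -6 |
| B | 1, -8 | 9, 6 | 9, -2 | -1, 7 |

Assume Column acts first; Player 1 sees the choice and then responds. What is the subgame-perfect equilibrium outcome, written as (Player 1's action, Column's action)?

(T, Z)

Player 1 best-responds to each possible Column move:
- W: BR = M, leader payoff -5.
- X: BR = B, leader payoff 6.
- Y: BR = B, leader payoff -2.
- Z: BR = T, leader payoff 8.
Maximizing over -5, 6, -2, 8, Column chooses Z. Subgame-perfect outcome: (T, Z) with payoffs (5, 8).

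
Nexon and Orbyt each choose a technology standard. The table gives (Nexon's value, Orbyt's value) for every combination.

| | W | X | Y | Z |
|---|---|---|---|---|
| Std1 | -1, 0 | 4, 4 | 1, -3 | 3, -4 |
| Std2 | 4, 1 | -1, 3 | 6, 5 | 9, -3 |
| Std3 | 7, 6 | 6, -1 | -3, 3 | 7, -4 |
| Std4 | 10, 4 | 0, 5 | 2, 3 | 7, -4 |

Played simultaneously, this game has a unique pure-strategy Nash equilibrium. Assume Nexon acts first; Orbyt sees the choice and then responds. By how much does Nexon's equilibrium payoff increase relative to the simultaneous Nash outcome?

Solve by backward induction (Nexon leads).
- Std1: BR = X, leader payoff 4.
- Std2: BR = Y, leader payoff 6.
- Std3: BR = W, leader payoff 7.
- Std4: BR = X, leader payoff 0.
Among 4, 6, 7, 0, the best is 7 at Std3. Subgame-perfect outcome: (Std3, W) with payoffs (7, 6).
For the simultaneous game, intersect best replies.
Nexon's best replies: W→Std4; X→Std3; Y→Std2; Z→Std2.
Orbyt's best replies: Std1→X; Std2→Y; Std3→W; Std4→X.
Only (Std2, Y) has each player best-responding; Nash payoffs (6, 5).
Nexon's commitment gain: 7 − 6 = 1.

1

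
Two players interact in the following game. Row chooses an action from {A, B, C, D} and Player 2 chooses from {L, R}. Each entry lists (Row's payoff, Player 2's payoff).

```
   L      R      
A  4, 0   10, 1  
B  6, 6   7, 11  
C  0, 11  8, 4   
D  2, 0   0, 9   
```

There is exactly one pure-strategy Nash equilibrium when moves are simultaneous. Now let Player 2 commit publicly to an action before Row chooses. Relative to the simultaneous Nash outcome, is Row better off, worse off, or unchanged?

Solve by backward induction (Player 2 leads).
- L: BR = B, leader payoff 6.
- R: BR = A, leader payoff 1.
Maximizing over 6, 1, Player 2 chooses L. Subgame-perfect outcome: (B, L) with payoffs (6, 6).
Under simultaneous play:
Row's best replies: L→B; R→A.
Player 2's best replies: A→R; B→R; C→L; D→R.
The unique mutual best reply is (A, R), giving (10, 1).
Row earns 6 sequentially versus 10 at the Nash outcome: worse off.

worse off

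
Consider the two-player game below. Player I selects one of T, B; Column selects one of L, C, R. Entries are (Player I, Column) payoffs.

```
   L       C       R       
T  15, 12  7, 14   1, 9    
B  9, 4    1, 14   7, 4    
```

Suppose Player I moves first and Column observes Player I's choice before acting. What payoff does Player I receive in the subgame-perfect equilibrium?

7

Backward induction with Player I moving first.
- T: BR = C, leader payoff 7.
- B: BR = C, leader payoff 1.
Player I's induced payoffs are 7, 1, so Player I commits to T. Subgame-perfect outcome: (T, C) with payoffs (7, 14).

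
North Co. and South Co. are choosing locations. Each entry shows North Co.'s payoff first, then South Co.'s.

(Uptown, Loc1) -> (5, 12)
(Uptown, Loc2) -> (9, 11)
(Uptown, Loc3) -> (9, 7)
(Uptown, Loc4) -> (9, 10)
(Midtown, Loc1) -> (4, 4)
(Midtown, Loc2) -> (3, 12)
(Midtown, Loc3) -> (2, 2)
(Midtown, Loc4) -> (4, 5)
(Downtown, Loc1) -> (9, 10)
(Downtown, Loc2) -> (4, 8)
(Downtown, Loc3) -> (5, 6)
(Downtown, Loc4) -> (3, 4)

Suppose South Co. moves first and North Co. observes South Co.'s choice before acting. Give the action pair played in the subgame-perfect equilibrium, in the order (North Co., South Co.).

(Uptown, Loc2)

Backward induction with South Co. moving first.
- Loc1: North Co. compares 5, 4, 9 and picks Downtown; South Co. would get 10.
- Loc2: North Co. compares 9, 3, 4 and picks Uptown; South Co. would get 11.
- Loc3: North Co. compares 9, 2, 5 and picks Uptown; South Co. would get 7.
- Loc4: North Co. compares 9, 4, 3 and picks Uptown; South Co. would get 10.
Maximizing over 10, 11, 7, 10, South Co. chooses Loc2. Subgame-perfect outcome: (Uptown, Loc2) with payoffs (9, 11).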